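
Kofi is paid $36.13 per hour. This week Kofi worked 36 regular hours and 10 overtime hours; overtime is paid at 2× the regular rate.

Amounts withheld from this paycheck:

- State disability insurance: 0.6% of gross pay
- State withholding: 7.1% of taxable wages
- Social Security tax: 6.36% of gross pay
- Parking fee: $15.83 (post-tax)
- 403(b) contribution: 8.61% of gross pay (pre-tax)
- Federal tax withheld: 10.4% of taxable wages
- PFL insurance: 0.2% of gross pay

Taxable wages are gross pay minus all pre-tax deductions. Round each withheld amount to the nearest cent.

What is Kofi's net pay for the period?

$1,364.80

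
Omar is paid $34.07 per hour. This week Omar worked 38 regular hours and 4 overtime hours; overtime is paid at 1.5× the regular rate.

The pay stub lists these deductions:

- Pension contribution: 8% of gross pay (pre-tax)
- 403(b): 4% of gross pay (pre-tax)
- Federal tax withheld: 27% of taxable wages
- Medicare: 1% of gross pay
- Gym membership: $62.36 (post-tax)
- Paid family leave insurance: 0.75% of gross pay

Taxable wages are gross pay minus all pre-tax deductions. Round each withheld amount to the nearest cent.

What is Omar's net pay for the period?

Regular pay: 38 × $34.07 = $1,294.66
Overtime pay: 4 × $34.07 × 1.5 = $204.42
Gross pay = $1,294.66 + $204.42 = $1,499.08
403(b): $1,499.08 × 0.04 = $59.96
Pension contribution: $1,499.08 × 0.08 = $119.93
Pre-tax total = $59.96 + $119.93 = $179.89
Taxable wages = $1,499.08 − $179.89 = $1,319.19
Federal tax withheld: $1,319.19 × 0.27 = $356.18
Paid family leave insurance: $1,499.08 × 0.0075 = $11.24
Medicare: $1,499.08 × 0.01 = $14.99
Gym membership: $62.36
Total deductions = $59.96 + $119.93 + $356.18 + $11.24 + $14.99 + $62.36 = $624.66
Net pay = $1,499.08 − $624.66 = $874.42

$874.42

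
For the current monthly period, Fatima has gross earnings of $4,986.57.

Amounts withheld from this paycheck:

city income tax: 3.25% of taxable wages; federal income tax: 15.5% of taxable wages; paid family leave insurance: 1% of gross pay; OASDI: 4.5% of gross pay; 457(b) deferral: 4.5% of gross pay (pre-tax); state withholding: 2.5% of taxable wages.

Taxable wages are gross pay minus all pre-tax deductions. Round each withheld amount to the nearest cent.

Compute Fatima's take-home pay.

457(b) deferral: $4,986.57 × 0.045 = $224.40
Taxable wages = $4,986.57 − $224.40 = $4,762.17
Federal income tax: $4,762.17 × 0.155 = $738.14
State withholding: $4,762.17 × 0.025 = $119.05
City income tax: $4,762.17 × 0.0325 = $154.77
OASDI: $4,986.57 × 0.045 = $224.40
Paid family leave insurance: $4,986.57 × 0.01 = $49.87
Total deductions = $224.40 + $738.14 + $119.05 + $154.77 + $224.40 + $49.87 = $1,510.63
Net pay = $4,986.57 − $1,510.63 = $3,475.94

$3,475.94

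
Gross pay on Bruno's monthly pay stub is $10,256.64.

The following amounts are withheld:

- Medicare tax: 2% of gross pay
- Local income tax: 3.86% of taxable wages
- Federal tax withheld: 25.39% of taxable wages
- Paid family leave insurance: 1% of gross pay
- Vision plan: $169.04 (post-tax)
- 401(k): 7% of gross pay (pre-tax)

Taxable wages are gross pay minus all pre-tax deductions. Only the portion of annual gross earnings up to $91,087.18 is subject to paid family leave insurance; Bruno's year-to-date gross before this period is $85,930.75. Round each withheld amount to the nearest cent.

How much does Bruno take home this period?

401(k): $10,256.64 × 0.07 = $717.96
Taxable wages = $10,256.64 − $717.96 = $9,538.68
Federal tax withheld: $9,538.68 × 0.2539 = $2,421.87
Local income tax: $9,538.68 × 0.0386 = $368.19
Medicare tax: $10,256.64 × 0.02 = $205.13
Paid family leave insurance: only $91,087.18 − $85,930.75 = $5,156.43 of this check is subject → $5,156.43 × 0.01 = $51.56
Vision plan: $169.04
Total deductions = $717.96 + $2,421.87 + $368.19 + $205.13 + $51.56 + $169.04 = $3,933.75
Net pay = $10,256.64 − $3,933.75 = $6,322.89

$6,322.89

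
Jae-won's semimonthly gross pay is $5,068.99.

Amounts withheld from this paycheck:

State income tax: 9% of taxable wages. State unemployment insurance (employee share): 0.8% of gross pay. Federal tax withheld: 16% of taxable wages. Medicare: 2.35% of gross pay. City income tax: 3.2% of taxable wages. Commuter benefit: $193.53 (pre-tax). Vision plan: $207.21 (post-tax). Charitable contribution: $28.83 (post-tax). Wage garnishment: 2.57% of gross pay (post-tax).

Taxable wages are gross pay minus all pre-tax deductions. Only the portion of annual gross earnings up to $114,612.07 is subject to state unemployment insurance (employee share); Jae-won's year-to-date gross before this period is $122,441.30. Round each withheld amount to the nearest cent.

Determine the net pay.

$3,015.16

Commuter benefit: $193.53
Taxable wages = $5,068.99 − $193.53 = $4,875.46
Federal tax withheld: $4,875.46 × 0.16 = $780.07
State income tax: $4,875.46 × 0.09 = $438.79
City income tax: $4,875.46 × 0.032 = $156.01
Medicare: $5,068.99 × 0.0235 = $119.12
State unemployment insurance (employee share): annual cap $114,612.07 already reached (YTD $122,441.30), so $0.00
Wage garnishment: $5,068.99 × 0.0257 = $130.27
Charitable contribution: $28.83
Vision plan: $207.21
Total deductions = $193.53 + $780.07 + $438.79 + $156.01 + $119.12 + $0.00 + $130.27 + $28.83 + $207.21 = $2,053.83
Net pay = $5,068.99 − $2,053.83 = $3,015.16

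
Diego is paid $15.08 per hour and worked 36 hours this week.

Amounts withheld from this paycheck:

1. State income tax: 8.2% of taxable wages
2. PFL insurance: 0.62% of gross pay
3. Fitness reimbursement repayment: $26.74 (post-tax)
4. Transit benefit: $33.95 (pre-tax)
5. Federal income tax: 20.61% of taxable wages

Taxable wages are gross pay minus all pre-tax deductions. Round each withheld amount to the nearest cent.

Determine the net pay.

Gross pay: 36 × $15.08 = $542.88
Transit benefit: $33.95
Taxable wages = $542.88 − $33.95 = $508.93
State income tax: $508.93 × 0.082 = $41.73
Federal income tax: $508.93 × 0.2061 = $104.89
PFL insurance: $542.88 × 0.0062 = $3.37
Fitness reimbursement repayment: $26.74
Total deductions = $33.95 + $41.73 + $104.89 + $3.37 + $26.74 = $210.68
Net pay = $542.88 − $210.68 = $332.20

$332.20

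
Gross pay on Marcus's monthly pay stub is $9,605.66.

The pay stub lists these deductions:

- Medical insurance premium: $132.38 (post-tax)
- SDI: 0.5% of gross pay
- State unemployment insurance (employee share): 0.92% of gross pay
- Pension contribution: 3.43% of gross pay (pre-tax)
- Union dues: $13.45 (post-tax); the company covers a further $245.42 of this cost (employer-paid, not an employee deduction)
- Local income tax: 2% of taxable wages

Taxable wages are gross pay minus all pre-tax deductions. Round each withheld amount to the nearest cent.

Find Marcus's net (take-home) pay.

$8,808.44

Pension contribution: $9,605.66 × 0.0343 = $329.47
Taxable wages = $9,605.66 − $329.47 = $9,276.19
Local income tax: $9,276.19 × 0.02 = $185.52
State unemployment insurance (employee share): $9,605.66 × 0.0092 = $88.37
SDI: $9,605.66 × 0.005 = $48.03
Medical insurance premium: $132.38
Union dues: $13.45
(Employer's $245.42 toward union dues is not withheld from the employee.)
Total deductions = $329.47 + $185.52 + $88.37 + $48.03 + $132.38 + $13.45 = $797.22
Net pay = $9,605.66 − $797.22 = $8,808.44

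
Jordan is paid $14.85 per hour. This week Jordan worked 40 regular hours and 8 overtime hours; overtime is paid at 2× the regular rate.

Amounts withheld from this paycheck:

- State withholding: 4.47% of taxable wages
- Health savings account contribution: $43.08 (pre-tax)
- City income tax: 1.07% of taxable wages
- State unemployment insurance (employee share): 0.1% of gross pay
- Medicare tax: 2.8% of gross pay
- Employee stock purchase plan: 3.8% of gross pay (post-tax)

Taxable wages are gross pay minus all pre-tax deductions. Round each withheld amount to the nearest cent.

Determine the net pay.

$689.12

Regular pay: 40 × $14.85 = $594.00
Overtime pay: 8 × $14.85 × 2 = $237.60
Gross pay = $594.00 + $237.60 = $831.60
Health savings account contribution: $43.08
Taxable wages = $831.60 − $43.08 = $788.52
City income tax: $788.52 × 0.0107 = $8.44
State withholding: $788.52 × 0.0447 = $35.25
Medicare tax: $831.60 × 0.028 = $23.28
State unemployment insurance (employee share): $831.60 × 0.001 = $0.83
Employee stock purchase plan: $831.60 × 0.038 = $31.60
Total deductions = $43.08 + $8.44 + $35.25 + $23.28 + $0.83 + $31.60 = $142.48
Net pay = $831.60 − $142.48 = $689.12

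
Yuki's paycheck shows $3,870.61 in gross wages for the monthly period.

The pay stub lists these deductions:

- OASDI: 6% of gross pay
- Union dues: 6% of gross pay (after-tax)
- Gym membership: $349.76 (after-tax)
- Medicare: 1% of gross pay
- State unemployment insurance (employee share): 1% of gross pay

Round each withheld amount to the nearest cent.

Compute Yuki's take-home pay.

State unemployment insurance (employee share): $3,870.61 × 0.01 = $38.71
Medicare: $3,870.61 × 0.01 = $38.71
OASDI: $3,870.61 × 0.06 = $232.24
Union dues: $3,870.61 × 0.06 = $232.24
Gym membership: $349.76
Total deductions = $38.71 + $38.71 + $232.24 + $232.24 + $349.76 = $891.66
Net pay = $3,870.61 − $891.66 = $2,978.95

$2,978.95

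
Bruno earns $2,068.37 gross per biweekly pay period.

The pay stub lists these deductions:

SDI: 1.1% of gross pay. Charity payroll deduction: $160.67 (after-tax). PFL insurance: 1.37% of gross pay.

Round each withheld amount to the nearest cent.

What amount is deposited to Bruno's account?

SDI: $2,068.37 × 0.011 = $22.75
PFL insurance: $2,068.37 × 0.0137 = $28.34
Charity payroll deduction: $160.67
Total deductions = $22.75 + $28.34 + $160.67 = $211.76
Net pay = $2,068.37 − $211.76 = $1,856.61

$1,856.61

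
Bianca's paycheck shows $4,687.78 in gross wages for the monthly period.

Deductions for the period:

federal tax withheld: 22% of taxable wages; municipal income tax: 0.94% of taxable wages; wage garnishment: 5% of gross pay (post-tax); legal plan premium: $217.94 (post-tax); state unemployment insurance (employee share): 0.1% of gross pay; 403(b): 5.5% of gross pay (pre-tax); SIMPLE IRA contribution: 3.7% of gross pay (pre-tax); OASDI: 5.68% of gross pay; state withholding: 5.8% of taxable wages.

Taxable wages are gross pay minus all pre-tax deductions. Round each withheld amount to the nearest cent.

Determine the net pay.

403(b): $4,687.78 × 0.055 = $257.83
SIMPLE IRA contribution: $4,687.78 × 0.037 = $173.45
Pre-tax total = $257.83 + $173.45 = $431.28
Taxable wages = $4,687.78 − $431.28 = $4,256.50
Municipal income tax: $4,256.50 × 0.0094 = $40.01
State withholding: $4,256.50 × 0.058 = $246.88
Federal tax withheld: $4,256.50 × 0.22 = $936.43
State unemployment insurance (employee share): $4,687.78 × 0.001 = $4.69
OASDI: $4,687.78 × 0.0568 = $266.27
Legal plan premium: $217.94
Wage garnishment: $4,687.78 × 0.05 = $234.39
Total deductions = $257.83 + $173.45 + $40.01 + $246.88 + $936.43 + $4.69 + $266.27 + $217.94 + $234.39 = $2,377.89
Net pay = $4,687.78 − $2,377.89 = $2,309.89

$2,309.89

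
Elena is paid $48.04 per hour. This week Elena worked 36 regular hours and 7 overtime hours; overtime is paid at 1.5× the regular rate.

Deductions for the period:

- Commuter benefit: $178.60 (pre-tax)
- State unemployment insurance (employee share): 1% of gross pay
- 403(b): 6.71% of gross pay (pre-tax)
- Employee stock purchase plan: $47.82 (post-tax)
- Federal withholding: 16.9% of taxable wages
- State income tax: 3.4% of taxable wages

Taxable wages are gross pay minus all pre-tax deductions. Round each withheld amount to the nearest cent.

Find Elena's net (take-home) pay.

$1,448.42

Regular pay: 36 × $48.04 = $1,729.44
Overtime pay: 7 × $48.04 × 1.5 = $504.42
Gross pay = $1,729.44 + $504.42 = $2,233.86
Commuter benefit: $178.60
403(b): $2,233.86 × 0.0671 = $149.89
Pre-tax total = $178.60 + $149.89 = $328.49
Taxable wages = $2,233.86 − $328.49 = $1,905.37
Federal withholding: $1,905.37 × 0.169 = $322.01
State income tax: $1,905.37 × 0.034 = $64.78
State unemployment insurance (employee share): $2,233.86 × 0.01 = $22.34
Employee stock purchase plan: $47.82
Total deductions = $178.60 + $149.89 + $322.01 + $64.78 + $22.34 + $47.82 = $785.44
Net pay = $2,233.86 − $785.44 = $1,448.42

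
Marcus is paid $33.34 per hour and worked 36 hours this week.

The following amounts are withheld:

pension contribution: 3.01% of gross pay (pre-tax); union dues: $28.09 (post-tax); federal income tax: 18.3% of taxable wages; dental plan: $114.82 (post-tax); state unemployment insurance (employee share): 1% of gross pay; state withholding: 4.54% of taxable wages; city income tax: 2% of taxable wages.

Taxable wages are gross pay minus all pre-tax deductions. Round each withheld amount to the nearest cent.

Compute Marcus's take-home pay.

$720.04

Gross pay: 36 × $33.34 = $1,200.24
Pension contribution: $1,200.24 × 0.0301 = $36.13
Taxable wages = $1,200.24 − $36.13 = $1,164.11
City income tax: $1,164.11 × 0.02 = $23.28
State withholding: $1,164.11 × 0.0454 = $52.85
Federal income tax: $1,164.11 × 0.183 = $213.03
State unemployment insurance (employee share): $1,200.24 × 0.01 = $12.00
Dental plan: $114.82
Union dues: $28.09
Total deductions = $36.13 + $23.28 + $52.85 + $213.03 + $12.00 + $114.82 + $28.09 = $480.20
Net pay = $1,200.24 − $480.20 = $720.04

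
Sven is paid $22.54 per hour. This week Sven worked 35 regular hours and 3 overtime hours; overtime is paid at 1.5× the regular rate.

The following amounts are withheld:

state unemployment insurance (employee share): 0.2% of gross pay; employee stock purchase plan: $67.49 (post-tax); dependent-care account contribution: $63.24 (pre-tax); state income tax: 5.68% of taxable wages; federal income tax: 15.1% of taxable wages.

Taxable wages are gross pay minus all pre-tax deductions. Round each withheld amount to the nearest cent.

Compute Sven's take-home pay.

$585.95

Regular pay: 35 × $22.54 = $788.90
Overtime pay: 3 × $22.54 × 1.5 = $101.43
Gross pay = $788.90 + $101.43 = $890.33
Dependent-care account contribution: $63.24
Taxable wages = $890.33 − $63.24 = $827.09
Federal income tax: $827.09 × 0.151 = $124.89
State income tax: $827.09 × 0.0568 = $46.98
State unemployment insurance (employee share): $890.33 × 0.002 = $1.78
Employee stock purchase plan: $67.49
Total deductions = $63.24 + $124.89 + $46.98 + $1.78 + $67.49 = $304.38
Net pay = $890.33 − $304.38 = $585.95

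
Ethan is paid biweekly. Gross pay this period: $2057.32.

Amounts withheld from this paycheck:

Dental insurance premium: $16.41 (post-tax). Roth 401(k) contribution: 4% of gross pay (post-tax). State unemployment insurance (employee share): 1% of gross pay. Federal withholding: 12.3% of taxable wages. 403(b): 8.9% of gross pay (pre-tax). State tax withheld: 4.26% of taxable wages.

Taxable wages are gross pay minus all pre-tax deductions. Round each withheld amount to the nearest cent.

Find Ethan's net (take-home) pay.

$1444.58

403(b): $2057.32 × 0.089 = $183.10
Taxable wages = $2057.32 − $183.10 = $1874.22
Federal withholding: $1874.22 × 0.123 = $230.53
State tax withheld: $1874.22 × 0.0426 = $79.84
State unemployment insurance (employee share): $2057.32 × 0.01 = $20.57
Dental insurance premium: $16.41
Roth 401(k) contribution: $2057.32 × 0.04 = $82.29
Total deductions = $183.10 + $230.53 + $79.84 + $20.57 + $16.41 + $82.29 = $612.74
Net pay = $2057.32 − $612.74 = $1444.58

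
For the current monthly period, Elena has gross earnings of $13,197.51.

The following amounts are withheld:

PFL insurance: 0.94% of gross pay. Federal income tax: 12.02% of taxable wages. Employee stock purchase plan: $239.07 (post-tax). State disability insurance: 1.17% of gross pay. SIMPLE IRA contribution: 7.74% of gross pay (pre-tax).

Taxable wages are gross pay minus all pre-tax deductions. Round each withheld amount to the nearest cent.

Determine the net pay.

SIMPLE IRA contribution: $13,197.51 × 0.0774 = $1,021.49
Taxable wages = $13,197.51 − $1,021.49 = $12,176.02
Federal income tax: $12,176.02 × 0.1202 = $1,463.56
PFL insurance: $13,197.51 × 0.0094 = $124.06
State disability insurance: $13,197.51 × 0.0117 = $154.41
Employee stock purchase plan: $239.07
Total deductions = $1,021.49 + $1,463.56 + $124.06 + $154.41 + $239.07 = $3,002.59
Net pay = $13,197.51 − $3,002.59 = $10,194.92

$10,194.92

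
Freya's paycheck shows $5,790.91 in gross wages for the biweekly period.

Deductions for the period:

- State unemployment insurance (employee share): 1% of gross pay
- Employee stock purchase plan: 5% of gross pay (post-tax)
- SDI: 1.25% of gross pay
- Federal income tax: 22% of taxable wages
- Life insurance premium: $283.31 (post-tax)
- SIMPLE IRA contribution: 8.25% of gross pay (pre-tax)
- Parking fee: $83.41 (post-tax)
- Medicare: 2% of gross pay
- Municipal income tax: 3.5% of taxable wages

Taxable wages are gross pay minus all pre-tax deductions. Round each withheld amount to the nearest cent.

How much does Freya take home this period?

SIMPLE IRA contribution: $5,790.91 × 0.0825 = $477.75
Taxable wages = $5,790.91 − $477.75 = $5,313.16
Federal income tax: $5,313.16 × 0.22 = $1,168.90
Municipal income tax: $5,313.16 × 0.035 = $185.96
Medicare: $5,790.91 × 0.02 = $115.82
State unemployment insurance (employee share): $5,790.91 × 0.01 = $57.91
SDI: $5,790.91 × 0.0125 = $72.39
Employee stock purchase plan: $5,790.91 × 0.05 = $289.55
Parking fee: $83.41
Life insurance premium: $283.31
Total deductions = $477.75 + $1,168.90 + $185.96 + $115.82 + $57.91 + $72.39 + $289.55 + $83.41 + $283.31 = $2,735.00
Net pay = $5,790.91 − $2,735.00 = $3,055.91

$3,055.91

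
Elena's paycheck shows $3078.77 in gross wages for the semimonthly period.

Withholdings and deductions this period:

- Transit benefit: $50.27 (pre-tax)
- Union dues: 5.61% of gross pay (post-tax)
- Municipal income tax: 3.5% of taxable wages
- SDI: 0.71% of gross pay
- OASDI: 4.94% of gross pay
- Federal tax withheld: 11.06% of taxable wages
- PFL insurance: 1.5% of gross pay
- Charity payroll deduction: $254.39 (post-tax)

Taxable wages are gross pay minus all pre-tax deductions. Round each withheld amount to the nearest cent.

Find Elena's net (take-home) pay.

$1940.31

Transit benefit: $50.27
Taxable wages = $3078.77 − $50.27 = $3028.50
Federal tax withheld: $3028.50 × 0.1106 = $334.95
Municipal income tax: $3028.50 × 0.035 = $106.00
OASDI: $3078.77 × 0.0494 = $152.09
PFL insurance: $3078.77 × 0.015 = $46.18
SDI: $3078.77 × 0.0071 = $21.86
Charity payroll deduction: $254.39
Union dues: $3078.77 × 0.0561 = $172.72
Total deductions = $50.27 + $334.95 + $106.00 + $152.09 + $46.18 + $21.86 + $254.39 + $172.72 = $1138.46
Net pay = $3078.77 − $1138.46 = $1940.31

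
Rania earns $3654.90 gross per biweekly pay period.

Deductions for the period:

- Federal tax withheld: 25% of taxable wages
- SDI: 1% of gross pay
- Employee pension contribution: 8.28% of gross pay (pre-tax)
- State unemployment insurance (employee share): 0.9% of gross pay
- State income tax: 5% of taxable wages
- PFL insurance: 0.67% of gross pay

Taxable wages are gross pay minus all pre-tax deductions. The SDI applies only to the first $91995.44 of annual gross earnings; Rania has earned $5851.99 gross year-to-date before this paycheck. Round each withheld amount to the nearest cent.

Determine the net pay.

$2252.66

Employee pension contribution: $3654.90 × 0.0828 = $302.63
Taxable wages = $3654.90 − $302.63 = $3352.27
Federal tax withheld: $3352.27 × 0.25 = $838.07
State income tax: $3352.27 × 0.05 = $167.61
SDI: cap not yet reached, full $3654.90 is subject → $3654.90 × 0.01 = $36.55
PFL insurance: $3654.90 × 0.0067 = $24.49
State unemployment insurance (employee share): $3654.90 × 0.009 = $32.89
Total deductions = $302.63 + $838.07 + $167.61 + $36.55 + $24.49 + $32.89 = $1402.24
Net pay = $3654.90 − $1402.24 = $2252.66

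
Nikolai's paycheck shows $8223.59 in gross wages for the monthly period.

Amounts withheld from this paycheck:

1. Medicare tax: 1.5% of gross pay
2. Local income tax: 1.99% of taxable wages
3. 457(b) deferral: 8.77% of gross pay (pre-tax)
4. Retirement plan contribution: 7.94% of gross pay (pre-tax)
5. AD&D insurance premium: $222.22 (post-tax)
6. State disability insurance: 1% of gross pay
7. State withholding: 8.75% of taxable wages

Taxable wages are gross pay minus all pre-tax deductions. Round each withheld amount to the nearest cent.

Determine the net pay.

$5685.99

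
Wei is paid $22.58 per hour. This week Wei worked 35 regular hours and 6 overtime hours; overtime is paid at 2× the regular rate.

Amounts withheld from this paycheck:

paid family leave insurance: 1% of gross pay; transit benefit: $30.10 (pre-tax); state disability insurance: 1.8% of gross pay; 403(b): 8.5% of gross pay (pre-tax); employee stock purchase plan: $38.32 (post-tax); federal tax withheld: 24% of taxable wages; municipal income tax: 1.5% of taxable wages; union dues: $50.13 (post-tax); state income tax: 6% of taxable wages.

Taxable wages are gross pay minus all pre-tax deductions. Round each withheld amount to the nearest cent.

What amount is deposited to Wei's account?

$526.39

Regular pay: 35 × $22.58 = $790.30
Overtime pay: 6 × $22.58 × 2 = $270.96
Gross pay = $790.30 + $270.96 = $1061.26
403(b): $1061.26 × 0.085 = $90.21
Transit benefit: $30.10
Pre-tax total = $90.21 + $30.10 = $120.31
Taxable wages = $1061.26 − $120.31 = $940.95
Federal tax withheld: $940.95 × 0.24 = $225.83
Municipal income tax: $940.95 × 0.015 = $14.11
State income tax: $940.95 × 0.06 = $56.46
State disability insurance: $1061.26 × 0.018 = $19.10
Paid family leave insurance: $1061.26 × 0.01 = $10.61
Union dues: $50.13
Employee stock purchase plan: $38.32
Total deductions = $90.21 + $30.10 + $225.83 + $14.11 + $56.46 + $19.10 + $10.61 + $50.13 + $38.32 = $534.87
Net pay = $1061.26 − $534.87 = $526.39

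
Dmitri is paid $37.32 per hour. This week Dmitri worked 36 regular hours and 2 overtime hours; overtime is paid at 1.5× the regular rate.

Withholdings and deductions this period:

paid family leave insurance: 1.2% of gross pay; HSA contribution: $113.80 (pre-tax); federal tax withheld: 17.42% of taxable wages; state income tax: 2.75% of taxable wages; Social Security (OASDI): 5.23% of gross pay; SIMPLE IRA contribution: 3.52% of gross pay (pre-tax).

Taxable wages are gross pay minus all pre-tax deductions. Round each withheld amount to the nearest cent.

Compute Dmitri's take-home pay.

Regular pay: 36 × $37.32 = $1,343.52
Overtime pay: 2 × $37.32 × 1.5 = $111.96
Gross pay = $1,343.52 + $111.96 = $1,455.48
HSA contribution: $113.80
SIMPLE IRA contribution: $1,455.48 × 0.0352 = $51.23
Pre-tax total = $113.80 + $51.23 = $165.03
Taxable wages = $1,455.48 − $165.03 = $1,290.45
State income tax: $1,290.45 × 0.0275 = $35.49
Federal tax withheld: $1,290.45 × 0.1742 = $224.80
Paid family leave insurance: $1,455.48 × 0.012 = $17.47
Social Security (OASDI): $1,455.48 × 0.0523 = $76.12
Total deductions = $113.80 + $51.23 + $35.49 + $224.80 + $17.47 + $76.12 = $518.91
Net pay = $1,455.48 − $518.91 = $936.57

$936.57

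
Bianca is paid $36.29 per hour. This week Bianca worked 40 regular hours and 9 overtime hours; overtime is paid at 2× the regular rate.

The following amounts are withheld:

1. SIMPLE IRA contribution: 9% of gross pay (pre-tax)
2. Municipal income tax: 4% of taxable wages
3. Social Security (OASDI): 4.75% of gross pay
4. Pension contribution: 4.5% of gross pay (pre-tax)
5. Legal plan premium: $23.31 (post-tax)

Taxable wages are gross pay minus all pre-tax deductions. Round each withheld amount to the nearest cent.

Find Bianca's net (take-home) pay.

Regular pay: 40 × $36.29 = $1451.60
Overtime pay: 9 × $36.29 × 2 = $653.22
Gross pay = $1451.60 + $653.22 = $2104.82
SIMPLE IRA contribution: $2104.82 × 0.09 = $189.43
Pension contribution: $2104.82 × 0.045 = $94.72
Pre-tax total = $189.43 + $94.72 = $284.15
Taxable wages = $2104.82 − $284.15 = $1820.67
Municipal income tax: $1820.67 × 0.04 = $72.83
Social Security (OASDI): $2104.82 × 0.0475 = $99.98
Legal plan premium: $23.31
Total deductions = $189.43 + $94.72 + $72.83 + $99.98 + $23.31 = $480.27
Net pay = $2104.82 − $480.27 = $1624.55

$1624.55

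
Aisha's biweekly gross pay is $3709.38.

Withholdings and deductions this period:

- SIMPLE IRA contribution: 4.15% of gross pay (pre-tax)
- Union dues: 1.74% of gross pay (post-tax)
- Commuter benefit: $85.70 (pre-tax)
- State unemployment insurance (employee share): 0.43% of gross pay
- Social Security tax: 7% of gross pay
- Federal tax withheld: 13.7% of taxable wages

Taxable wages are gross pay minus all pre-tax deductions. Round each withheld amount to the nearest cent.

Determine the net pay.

Commuter benefit: $85.70
SIMPLE IRA contribution: $3709.38 × 0.0415 = $153.94
Pre-tax total = $85.70 + $153.94 = $239.64
Taxable wages = $3709.38 − $239.64 = $3469.74
Federal tax withheld: $3469.74 × 0.137 = $475.35
State unemployment insurance (employee share): $3709.38 × 0.0043 = $15.95
Social Security tax: $3709.38 × 0.07 = $259.66
Union dues: $3709.38 × 0.0174 = $64.54
Total deductions = $85.70 + $153.94 + $475.35 + $15.95 + $259.66 + $64.54 = $1055.14
Net pay = $3709.38 − $1055.14 = $2654.24

$2654.24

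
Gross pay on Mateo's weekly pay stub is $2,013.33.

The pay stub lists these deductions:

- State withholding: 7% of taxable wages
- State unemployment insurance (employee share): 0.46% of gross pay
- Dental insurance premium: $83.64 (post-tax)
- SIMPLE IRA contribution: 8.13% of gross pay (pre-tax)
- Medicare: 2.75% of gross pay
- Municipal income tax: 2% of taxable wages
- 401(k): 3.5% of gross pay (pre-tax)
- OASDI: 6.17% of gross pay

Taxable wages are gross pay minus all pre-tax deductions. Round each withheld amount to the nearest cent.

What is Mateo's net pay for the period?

401(k): $2,013.33 × 0.035 = $70.47
SIMPLE IRA contribution: $2,013.33 × 0.0813 = $163.68
Pre-tax total = $70.47 + $163.68 = $234.15
Taxable wages = $2,013.33 − $234.15 = $1,779.18
State withholding: $1,779.18 × 0.07 = $124.54
Municipal income tax: $1,779.18 × 0.02 = $35.58
Medicare: $2,013.33 × 0.0275 = $55.37
OASDI: $2,013.33 × 0.0617 = $124.22
State unemployment insurance (employee share): $2,013.33 × 0.0046 = $9.26
Dental insurance premium: $83.64
Total deductions = $70.47 + $163.68 + $124.54 + $35.58 + $55.37 + $124.22 + $9.26 + $83.64 = $666.76
Net pay = $2,013.33 − $666.76 = $1,346.57

$1,346.57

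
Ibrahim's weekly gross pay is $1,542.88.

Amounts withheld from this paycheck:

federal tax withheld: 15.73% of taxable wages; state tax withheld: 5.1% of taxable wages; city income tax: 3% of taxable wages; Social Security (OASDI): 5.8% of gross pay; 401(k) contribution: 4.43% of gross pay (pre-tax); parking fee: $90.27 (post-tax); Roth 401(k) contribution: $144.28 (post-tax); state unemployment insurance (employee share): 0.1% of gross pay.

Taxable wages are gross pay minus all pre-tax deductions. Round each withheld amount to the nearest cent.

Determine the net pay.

$797.57

401(k) contribution: $1,542.88 × 0.0443 = $68.35
Taxable wages = $1,542.88 − $68.35 = $1,474.53
Federal tax withheld: $1,474.53 × 0.1573 = $231.94
City income tax: $1,474.53 × 0.03 = $44.24
State tax withheld: $1,474.53 × 0.051 = $75.20
Social Security (OASDI): $1,542.88 × 0.058 = $89.49
State unemployment insurance (employee share): $1,542.88 × 0.001 = $1.54
Parking fee: $90.27
Roth 401(k) contribution: $144.28
Total deductions = $68.35 + $231.94 + $44.24 + $75.20 + $89.49 + $1.54 + $90.27 + $144.28 = $745.31
Net pay = $1,542.88 − $745.31 = $797.57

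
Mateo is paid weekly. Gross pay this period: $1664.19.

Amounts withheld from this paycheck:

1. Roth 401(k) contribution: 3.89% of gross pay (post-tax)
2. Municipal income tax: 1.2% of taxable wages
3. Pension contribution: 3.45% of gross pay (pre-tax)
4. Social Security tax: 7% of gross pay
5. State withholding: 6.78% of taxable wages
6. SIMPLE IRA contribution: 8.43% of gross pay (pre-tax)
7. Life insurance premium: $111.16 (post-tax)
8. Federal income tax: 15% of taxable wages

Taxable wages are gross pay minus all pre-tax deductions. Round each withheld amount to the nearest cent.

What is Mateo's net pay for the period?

Pension contribution: $1664.19 × 0.0345 = $57.41
SIMPLE IRA contribution: $1664.19 × 0.0843 = $140.29
Pre-tax total = $57.41 + $140.29 = $197.70
Taxable wages = $1664.19 − $197.70 = $1466.49
Federal income tax: $1466.49 × 0.15 = $219.97
State withholding: $1466.49 × 0.0678 = $99.43
Municipal income tax: $1466.49 × 0.012 = $17.60
Social Security tax: $1664.19 × 0.07 = $116.49
Roth 401(k) contribution: $1664.19 × 0.0389 = $64.74
Life insurance premium: $111.16
Total deductions = $57.41 + $140.29 + $219.97 + $99.43 + $17.60 + $116.49 + $64.74 + $111.16 = $827.09
Net pay = $1664.19 − $827.09 = $837.10

$837.10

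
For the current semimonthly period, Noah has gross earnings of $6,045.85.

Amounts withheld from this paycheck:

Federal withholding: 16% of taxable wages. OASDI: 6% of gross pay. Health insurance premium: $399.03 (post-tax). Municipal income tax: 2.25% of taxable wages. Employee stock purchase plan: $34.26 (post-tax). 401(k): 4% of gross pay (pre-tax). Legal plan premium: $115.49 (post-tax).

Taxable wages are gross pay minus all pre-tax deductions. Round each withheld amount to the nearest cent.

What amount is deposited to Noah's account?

$3,833.26

401(k): $6,045.85 × 0.04 = $241.83
Taxable wages = $6,045.85 − $241.83 = $5,804.02
Federal withholding: $5,804.02 × 0.16 = $928.64
Municipal income tax: $5,804.02 × 0.0225 = $130.59
OASDI: $6,045.85 × 0.06 = $362.75
Employee stock purchase plan: $34.26
Legal plan premium: $115.49
Health insurance premium: $399.03
Total deductions = $241.83 + $928.64 + $130.59 + $362.75 + $34.26 + $115.49 + $399.03 = $2,212.59
Net pay = $6,045.85 − $2,212.59 = $3,833.26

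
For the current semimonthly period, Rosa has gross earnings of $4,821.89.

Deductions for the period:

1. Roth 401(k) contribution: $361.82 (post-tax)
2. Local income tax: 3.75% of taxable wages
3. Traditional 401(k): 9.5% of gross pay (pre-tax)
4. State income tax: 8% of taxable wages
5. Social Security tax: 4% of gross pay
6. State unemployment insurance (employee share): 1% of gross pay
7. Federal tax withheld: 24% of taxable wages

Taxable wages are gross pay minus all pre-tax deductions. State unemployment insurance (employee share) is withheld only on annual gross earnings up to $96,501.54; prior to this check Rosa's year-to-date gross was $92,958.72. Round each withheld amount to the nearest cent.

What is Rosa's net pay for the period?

Traditional 401(k): $4,821.89 × 0.095 = $458.08
Taxable wages = $4,821.89 − $458.08 = $4,363.81
State income tax: $4,363.81 × 0.08 = $349.10
Local income tax: $4,363.81 × 0.0375 = $163.64
Federal tax withheld: $4,363.81 × 0.24 = $1,047.31
State unemployment insurance (employee share): only $96,501.54 − $92,958.72 = $3,542.82 of this check is subject → $3,542.82 × 0.01 = $35.43
Social Security tax: $4,821.89 × 0.04 = $192.88
Roth 401(k) contribution: $361.82
Total deductions = $458.08 + $349.10 + $163.64 + $1,047.31 + $35.43 + $192.88 + $361.82 = $2,608.26
Net pay = $4,821.89 − $2,608.26 = $2,213.63

$2,213.63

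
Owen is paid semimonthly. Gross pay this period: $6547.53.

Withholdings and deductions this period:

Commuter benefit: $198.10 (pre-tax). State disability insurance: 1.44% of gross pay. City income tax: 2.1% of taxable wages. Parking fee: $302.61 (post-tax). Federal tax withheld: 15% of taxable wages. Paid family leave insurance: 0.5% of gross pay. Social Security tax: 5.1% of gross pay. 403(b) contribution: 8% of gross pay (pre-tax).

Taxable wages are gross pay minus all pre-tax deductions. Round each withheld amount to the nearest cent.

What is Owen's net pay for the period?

$4065.90

Commuter benefit: $198.10
403(b) contribution: $6547.53 × 0.08 = $523.80
Pre-tax total = $198.10 + $523.80 = $721.90
Taxable wages = $6547.53 − $721.90 = $5825.63
City income tax: $5825.63 × 0.021 = $122.34
Federal tax withheld: $5825.63 × 0.15 = $873.84
Social Security tax: $6547.53 × 0.051 = $333.92
State disability insurance: $6547.53 × 0.0144 = $94.28
Paid family leave insurance: $6547.53 × 0.005 = $32.74
Parking fee: $302.61
Total deductions = $198.10 + $523.80 + $122.34 + $873.84 + $333.92 + $94.28 + $32.74 + $302.61 = $2481.63
Net pay = $6547.53 − $2481.63 = $4065.90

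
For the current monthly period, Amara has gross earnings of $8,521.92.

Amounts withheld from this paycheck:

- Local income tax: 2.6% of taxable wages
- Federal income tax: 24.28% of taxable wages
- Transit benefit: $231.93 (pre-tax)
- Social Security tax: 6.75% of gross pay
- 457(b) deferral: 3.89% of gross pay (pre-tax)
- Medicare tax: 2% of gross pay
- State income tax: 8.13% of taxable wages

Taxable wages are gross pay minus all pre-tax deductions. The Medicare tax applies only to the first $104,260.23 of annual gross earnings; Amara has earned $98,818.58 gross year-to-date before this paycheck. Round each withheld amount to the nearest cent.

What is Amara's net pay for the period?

$4,488.16

457(b) deferral: $8,521.92 × 0.0389 = $331.50
Transit benefit: $231.93
Pre-tax total = $331.50 + $231.93 = $563.43
Taxable wages = $8,521.92 − $563.43 = $7,958.49
Federal income tax: $7,958.49 × 0.2428 = $1,932.32
State income tax: $7,958.49 × 0.0813 = $647.03
Local income tax: $7,958.49 × 0.026 = $206.92
Social Security tax: $8,521.92 × 0.0675 = $575.23
Medicare tax: only $104,260.23 − $98,818.58 = $5,441.65 of this check is subject → $5,441.65 × 0.02 = $108.83
Total deductions = $331.50 + $231.93 + $1,932.32 + $647.03 + $206.92 + $575.23 + $108.83 = $4,033.76
Net pay = $8,521.92 − $4,033.76 = $4,488.16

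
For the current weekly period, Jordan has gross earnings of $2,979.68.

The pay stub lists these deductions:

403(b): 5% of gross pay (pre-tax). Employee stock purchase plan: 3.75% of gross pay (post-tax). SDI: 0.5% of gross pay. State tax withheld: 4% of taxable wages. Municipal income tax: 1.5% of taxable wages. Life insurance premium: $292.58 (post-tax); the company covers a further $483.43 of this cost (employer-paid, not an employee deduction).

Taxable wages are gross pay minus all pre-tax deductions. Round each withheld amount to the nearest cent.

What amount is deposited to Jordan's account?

$2,255.79

403(b): $2,979.68 × 0.05 = $148.98
Taxable wages = $2,979.68 − $148.98 = $2,830.70
State tax withheld: $2,830.70 × 0.04 = $113.23
Municipal income tax: $2,830.70 × 0.015 = $42.46
SDI: $2,979.68 × 0.005 = $14.90
Employee stock purchase plan: $2,979.68 × 0.0375 = $111.74
Life insurance premium: $292.58
(Employer's $483.43 toward life insurance premium is not withheld from the employee.)
Total deductions = $148.98 + $113.23 + $42.46 + $14.90 + $111.74 + $292.58 = $723.89
Net pay = $2,979.68 − $723.89 = $2,255.79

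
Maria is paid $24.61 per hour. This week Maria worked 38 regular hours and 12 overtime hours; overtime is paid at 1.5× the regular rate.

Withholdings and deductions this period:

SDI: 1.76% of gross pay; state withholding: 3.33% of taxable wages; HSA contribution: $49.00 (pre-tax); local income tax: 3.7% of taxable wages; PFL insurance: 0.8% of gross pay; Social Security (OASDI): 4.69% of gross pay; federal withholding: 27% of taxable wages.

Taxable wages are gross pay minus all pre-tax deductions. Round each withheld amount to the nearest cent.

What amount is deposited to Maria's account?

$776.92

Regular pay: 38 × $24.61 = $935.18
Overtime pay: 12 × $24.61 × 1.5 = $442.98
Gross pay = $935.18 + $442.98 = $1378.16
HSA contribution: $49.00
Taxable wages = $1378.16 − $49.00 = $1329.16
Local income tax: $1329.16 × 0.037 = $49.18
State withholding: $1329.16 × 0.0333 = $44.26
Federal withholding: $1329.16 × 0.27 = $358.87
PFL insurance: $1378.16 × 0.008 = $11.03
Social Security (OASDI): $1378.16 × 0.0469 = $64.64
SDI: $1378.16 × 0.0176 = $24.26
Total deductions = $49.00 + $49.18 + $44.26 + $358.87 + $11.03 + $64.64 + $24.26 = $601.24
Net pay = $1378.16 − $601.24 = $776.92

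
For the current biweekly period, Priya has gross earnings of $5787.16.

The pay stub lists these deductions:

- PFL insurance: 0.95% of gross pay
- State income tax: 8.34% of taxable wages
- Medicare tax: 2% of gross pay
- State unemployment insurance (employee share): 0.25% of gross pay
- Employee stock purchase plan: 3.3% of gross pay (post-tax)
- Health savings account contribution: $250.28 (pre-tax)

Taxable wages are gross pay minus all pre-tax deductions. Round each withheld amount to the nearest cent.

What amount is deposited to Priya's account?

Health savings account contribution: $250.28
Taxable wages = $5787.16 − $250.28 = $5536.88
State income tax: $5536.88 × 0.0834 = $461.78
State unemployment insurance (employee share): $5787.16 × 0.0025 = $14.47
Medicare tax: $5787.16 × 0.02 = $115.74
PFL insurance: $5787.16 × 0.0095 = $54.98
Employee stock purchase plan: $5787.16 × 0.033 = $190.98
Total deductions = $250.28 + $461.78 + $14.47 + $115.74 + $54.98 + $190.98 = $1088.23
Net pay = $5787.16 − $1088.23 = $4698.93

$4698.93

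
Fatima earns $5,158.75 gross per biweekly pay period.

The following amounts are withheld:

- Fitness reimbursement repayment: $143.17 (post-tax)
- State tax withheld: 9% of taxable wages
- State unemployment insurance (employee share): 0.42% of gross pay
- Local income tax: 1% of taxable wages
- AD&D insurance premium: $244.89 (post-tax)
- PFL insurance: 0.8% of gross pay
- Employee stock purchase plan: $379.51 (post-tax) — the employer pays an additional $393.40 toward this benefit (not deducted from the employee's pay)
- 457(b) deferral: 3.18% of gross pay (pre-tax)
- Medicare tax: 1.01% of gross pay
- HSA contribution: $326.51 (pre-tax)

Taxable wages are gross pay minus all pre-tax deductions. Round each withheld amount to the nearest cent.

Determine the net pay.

$3,318.76

457(b) deferral: $5,158.75 × 0.0318 = $164.05
HSA contribution: $326.51
Pre-tax total = $164.05 + $326.51 = $490.56
Taxable wages = $5,158.75 − $490.56 = $4,668.19
State tax withheld: $4,668.19 × 0.09 = $420.14
Local income tax: $4,668.19 × 0.01 = $46.68
PFL insurance: $5,158.75 × 0.008 = $41.27
Medicare tax: $5,158.75 × 0.0101 = $52.10
State unemployment insurance (employee share): $5,158.75 × 0.0042 = $21.67
Fitness reimbursement repayment: $143.17
AD&D insurance premium: $244.89
Employee stock purchase plan: $379.51
(Employer's $393.40 toward employee stock purchase plan is not withheld from the employee.)
Total deductions = $164.05 + $326.51 + $420.14 + $46.68 + $41.27 + $52.10 + $21.67 + $143.17 + $244.89 + $379.51 = $1,839.99
Net pay = $5,158.75 − $1,839.99 = $3,318.76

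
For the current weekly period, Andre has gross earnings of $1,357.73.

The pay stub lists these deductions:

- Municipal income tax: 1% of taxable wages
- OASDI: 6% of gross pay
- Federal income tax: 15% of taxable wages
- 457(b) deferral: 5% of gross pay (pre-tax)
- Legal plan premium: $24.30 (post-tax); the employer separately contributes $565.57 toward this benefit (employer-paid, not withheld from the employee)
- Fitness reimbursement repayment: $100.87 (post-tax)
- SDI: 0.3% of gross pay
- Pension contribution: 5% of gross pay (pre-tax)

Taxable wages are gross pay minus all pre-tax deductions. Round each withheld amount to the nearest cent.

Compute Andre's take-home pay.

$815.74

457(b) deferral: $1,357.73 × 0.05 = $67.89
Pension contribution: $1,357.73 × 0.05 = $67.89
Pre-tax total = $67.89 + $67.89 = $135.78
Taxable wages = $1,357.73 − $135.78 = $1,221.95
Municipal income tax: $1,221.95 × 0.01 = $12.22
Federal income tax: $1,221.95 × 0.15 = $183.29
SDI: $1,357.73 × 0.003 = $4.07
OASDI: $1,357.73 × 0.06 = $81.46
Legal plan premium: $24.30
Fitness reimbursement repayment: $100.87
(Employer's $565.57 toward legal plan premium is not withheld from the employee.)
Total deductions = $67.89 + $67.89 + $12.22 + $183.29 + $4.07 + $81.46 + $24.30 + $100.87 = $541.99
Net pay = $1,357.73 − $541.99 = $815.74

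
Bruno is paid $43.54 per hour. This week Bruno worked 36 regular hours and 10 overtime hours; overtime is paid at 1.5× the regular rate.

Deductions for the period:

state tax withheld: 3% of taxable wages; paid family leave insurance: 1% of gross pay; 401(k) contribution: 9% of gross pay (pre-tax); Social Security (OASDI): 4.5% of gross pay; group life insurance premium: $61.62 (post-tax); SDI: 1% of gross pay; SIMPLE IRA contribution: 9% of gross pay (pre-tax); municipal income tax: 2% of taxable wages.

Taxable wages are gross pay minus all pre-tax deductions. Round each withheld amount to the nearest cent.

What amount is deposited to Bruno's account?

Regular pay: 36 × $43.54 = $1567.44
Overtime pay: 10 × $43.54 × 1.5 = $653.10
Gross pay = $1567.44 + $653.10 = $2220.54
401(k) contribution: $2220.54 × 0.09 = $199.85
SIMPLE IRA contribution: $2220.54 × 0.09 = $199.85
Pre-tax total = $199.85 + $199.85 = $399.70
Taxable wages = $2220.54 − $399.70 = $1820.84
Municipal income tax: $1820.84 × 0.02 = $36.42
State tax withheld: $1820.84 × 0.03 = $54.63
Social Security (OASDI): $2220.54 × 0.045 = $99.92
SDI: $2220.54 × 0.01 = $22.21
Paid family leave insurance: $2220.54 × 0.01 = $22.21
Group life insurance premium: $61.62
Total deductions = $199.85 + $199.85 + $36.42 + $54.63 + $99.92 + $22.21 + $22.21 + $61.62 = $696.71
Net pay = $2220.54 − $696.71 = $1523.83

$1523.83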